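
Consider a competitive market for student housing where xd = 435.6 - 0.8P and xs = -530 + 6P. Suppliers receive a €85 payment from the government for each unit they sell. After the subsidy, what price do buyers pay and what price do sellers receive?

Pre-subsidy: 435.6 - 0.8P = -530 + 6P gives P* = 142, x* = 322.
With the subsidy, sellers receive Ps = Pb + 85 for each unit, where Pb is the price buyers pay.
Supply in terms of Pb becomes xs = -530 + 6(Pb + 85) = -20 + 6Pb. Setting this equal to demand: 435.6 - 0.8Pb = -20 + 6Pb, so Pb = 67.
Sellers receive Ps = 67 + 85 = 152; x' = 435.6 − 0.8·67 = 382.

Buyers pay €67; sellers receive €152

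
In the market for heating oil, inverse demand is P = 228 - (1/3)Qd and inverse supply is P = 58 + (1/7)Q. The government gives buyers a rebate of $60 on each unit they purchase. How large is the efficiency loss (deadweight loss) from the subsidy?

Pre-subsidy: 228 - (1/3)Q = 58 + (1/7)Q gives Q* = 357 and P* = 109.
With the rebate, buyers effectively pay Pb = Ps − 60, where Ps is the price sellers receive.
On the curves, Pb = 228 - (1/3)Q and Ps = 58 + (1/7)Q; the wedge Ps − Pb = 60 gives 58 + (1/7)Q − (228 - (1/3)Q) = 60, so Q' = 483.
Then Pb = 228 − (1/3)·483 = 67 and Ps = 58 + (1/7)·483 = 127.
The subsidy expands output by 483 − 357 = 126 past the efficient level; on those units the gap between marginal cost and willingness to pay runs from 0 up to 60.
DWL = ½ × 60 × 126 = 3780.

Deadweight loss = $3780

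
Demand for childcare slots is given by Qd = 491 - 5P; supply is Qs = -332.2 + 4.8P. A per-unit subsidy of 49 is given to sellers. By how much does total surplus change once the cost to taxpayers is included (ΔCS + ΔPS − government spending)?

Net change in total surplus = -2940

Pre-subsidy: 491 - 5P = -332.2 + 4.8P gives P* = 84, Q* = 71.
With the subsidy, sellers receive Ps = Pb + 49 for each unit, where Pb is the price buyers pay.
Supply in terms of Pb becomes Qs = -332.2 + 4.8(Pb + 49) = -97 + 4.8Pb. Setting this equal to demand: 491 - 5Pb = -97 + 4.8Pb, so Pb = 60.
Sellers receive Ps = 60 + 49 = 109; Q' = 491 − 5·60 = 191.
ΔCS = ½(71 + 191)(84 − 60) = 3144; ΔPS = ½(71 + 191)(109 − 84) = 3275.
Government spending = 49 × 191 = 9359.
Net change = 3144 + 3275 − 9359 = -2940. The loss equals the DWL triangle ½·49·120.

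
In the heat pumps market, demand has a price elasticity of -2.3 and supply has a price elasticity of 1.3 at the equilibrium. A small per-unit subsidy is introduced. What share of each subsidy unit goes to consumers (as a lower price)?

Consumer share = 13/36

For a small subsidy around the equilibrium, the benefit split depends on the relative slopes, which at a point are proportional to the elasticities.
Buyer share = εs/(εs + |εd|) = 1.3/(1.3 + 2.3) = 13/36; seller share = |εd|/(εs + |εd|) = 23/36.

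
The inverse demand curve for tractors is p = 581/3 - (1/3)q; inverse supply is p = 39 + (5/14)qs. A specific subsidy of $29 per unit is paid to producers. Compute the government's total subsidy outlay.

Government cost = $7714

Pre-subsidy: 581/3 - (1/3)q = 39 + (5/14)q gives q* = 224 and p* = 119.
With the subsidy, sellers receive ps = pb + 29 for each unit, where pb is the price buyers pay.
On the curves, pb = 581/3 - (1/3)q and ps = 39 + (5/14)q; the wedge ps − pb = 29 gives 39 + (5/14)q − (581/3 - (1/3)q) = 29, so q' = 266.
Then pb = 581/3 − (1/3)·266 = 105 and ps = 39 + (5/14)·266 = 134.
Government outlay = subsidy × quantity = 29 × 266 = 7714.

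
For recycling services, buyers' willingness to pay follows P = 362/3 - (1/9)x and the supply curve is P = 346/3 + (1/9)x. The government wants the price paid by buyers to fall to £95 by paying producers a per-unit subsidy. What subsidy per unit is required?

At a buyer price of 95, quantity demanded is 1086 − 9·95 = 231.
Sellers supply 231 only when they receive Ps = 346/3 + (1/9)·231 = 141.
s = Ps − Pb = 141 − 95 = 46.

Required subsidy s = £46 per unit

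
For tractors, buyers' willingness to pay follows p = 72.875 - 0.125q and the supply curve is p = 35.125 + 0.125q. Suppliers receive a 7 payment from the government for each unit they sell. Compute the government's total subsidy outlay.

Government cost = 1253

Pre-subsidy: 72.875 - 0.125q = 35.125 + 0.125q gives q* = 151 and p* = 54.
With the subsidy, sellers receive ps = pb + 7 for each unit, where pb is the price buyers pay.
On the curves, pb = 72.875 - 0.125q and ps = 35.125 + 0.125q; the wedge ps − pb = 7 gives 35.125 + 0.125q − (72.875 - 0.125q) = 7, so q' = 179.
Then pb = 72.875 − 0.125·179 = 50.5 and ps = 35.125 + 0.125·179 = 57.5.
Government outlay = subsidy × quantity = 7 × 179 = 1253.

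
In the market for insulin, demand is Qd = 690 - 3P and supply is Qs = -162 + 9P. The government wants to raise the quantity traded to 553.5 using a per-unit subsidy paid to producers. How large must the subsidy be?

At Q = 553.5, invert demand for the buyer price: Pb = (690 − 553.5)/3 = 45.5; invert supply for the seller price: Ps = (553.5 − (-162))/9 = 79.5.
The subsidy must fill the gap: s = Ps − Pb = 79.5 − 45.5 = 34.

Required subsidy s = 34 per unit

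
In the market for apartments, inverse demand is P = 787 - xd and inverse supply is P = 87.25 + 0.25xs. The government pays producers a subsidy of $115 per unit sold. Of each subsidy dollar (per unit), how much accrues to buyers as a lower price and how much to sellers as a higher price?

Buyers gain $92 per unit; sellers gain $23 per unit

Pre-subsidy: 787 - x = 87.25 + 0.25x gives x* = 559.8 and P* = 227.2.
With the subsidy, sellers receive Ps = Pb + 115 for each unit, where Pb is the price buyers pay.
On the curves, Pb = 787 - x and Ps = 87.25 + 0.25x; the wedge Ps − Pb = 115 gives 87.25 + 0.25x − (787 - x) = 115, so x' = 651.8.
Then Pb = 787 − 1·651.8 = 135.2 and Ps = 87.25 + 0.25·651.8 = 250.2.
Buyers' price falls by P* − Pb = 227.2 − 135.2 = 92; sellers' price rises by Ps − P* = 250.2 − 227.2 = 23.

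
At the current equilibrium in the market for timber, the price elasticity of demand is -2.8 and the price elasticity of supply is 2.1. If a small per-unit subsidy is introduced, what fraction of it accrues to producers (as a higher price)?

Producer share = 4/7

For a small subsidy around the equilibrium, the benefit split depends on the relative slopes, which at a point are proportional to the elasticities.
Buyer share = εs/(εs + |εd|) = 2.1/(2.1 + 2.8) = 3/7; seller share = |εd|/(εs + |εd|) = 4/7.
So producers capture 4/7 of the subsidy.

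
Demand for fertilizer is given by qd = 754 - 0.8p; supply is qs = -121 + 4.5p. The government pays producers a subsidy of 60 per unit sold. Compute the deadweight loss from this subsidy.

Pre-subsidy: 754 - 0.8p = -121 + 4.5p gives p* = 8750/53, q* = 32962/53.
With the subsidy, sellers receive ps = pb + 60 for each unit, where pb is the price buyers pay.
Supply in terms of pb becomes qs = -121 + 4.5(pb + 60) = 149 + 4.5pb. Setting this equal to demand: 754 - 0.8pb = 149 + 4.5pb, so pb = 6050/53.
Sellers receive ps = 6050/53 + 60 = 9230/53; q' = 754 − 0.8·(6050/53) = 35122/53.
The subsidy expands output by 35122/53 − 32962/53 = 2160/53 past the efficient level; on those units the gap between marginal cost and willingness to pay runs from 0 up to 60.
DWL = ½ × 60 × 2160/53 = 64800/53.

Deadweight loss = 64800/53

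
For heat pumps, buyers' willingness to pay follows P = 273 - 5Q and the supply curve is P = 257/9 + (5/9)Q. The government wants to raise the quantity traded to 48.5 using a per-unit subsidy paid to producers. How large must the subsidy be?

At Q = 48.5, from the demand curve buyers pay Pb = 273 − 5·48.5 = 30.5; from the supply curve sellers need Ps = 257/9 + (5/9)·48.5 = 55.5.
The subsidy must fill the gap: s = Ps − Pb = 55.5 − 30.5 = 25.

Required subsidy s = 25 per unit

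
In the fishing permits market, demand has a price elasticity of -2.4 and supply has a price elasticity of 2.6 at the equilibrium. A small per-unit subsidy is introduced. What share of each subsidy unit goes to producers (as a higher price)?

For a small subsidy around the equilibrium, the benefit split depends on the relative slopes, which at a point are proportional to the elasticities.
Buyer share = εs/(εs + |εd|) = 2.6/(2.6 + 2.4) = 0.52; seller share = |εd|/(εs + |εd|) = 0.48.
So producers capture 0.48 of the subsidy.

Producer share = 0.48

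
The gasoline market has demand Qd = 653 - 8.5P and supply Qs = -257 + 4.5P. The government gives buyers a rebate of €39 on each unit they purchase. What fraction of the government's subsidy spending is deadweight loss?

DWL / government spending = 459/1382

Pre-subsidy: 653 - 8.5P = -257 + 4.5P gives P* = 70, Q* = 58.
With the rebate, buyers effectively pay Pb = Ps − 39, where Ps is the price sellers receive.
Demand in terms of Ps becomes Qd = 653 − 8.5(Ps − 39) = 984.5 - 8.5Ps. Setting this equal to supply: 984.5 - 8.5Ps = -257 + 4.5Ps, so Ps = 95.5.
Buyers pay Pb = 95.5 − 39 = 56.5; Q' = -257 + 4.5·95.5 = 172.75.
ΔCS = ½(58 + 172.75)(70 − 56.5) = 1557.5625; ΔPS = ½(58 + 172.75)(95.5 − 70) = 2942.0625.
Government spending = 39 × 172.75 = 6737.25.
DWL = ½ × 39 × (172.75 − 58) = 2237.625; fraction = 2237.625 / 6737.25 = 459/1382.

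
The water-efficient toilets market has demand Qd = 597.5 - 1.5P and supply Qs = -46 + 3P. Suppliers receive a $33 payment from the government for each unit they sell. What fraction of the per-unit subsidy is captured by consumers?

Pre-subsidy: 597.5 - 1.5P = -46 + 3P gives P* = 143, Q* = 383.
With the subsidy, sellers receive Ps = Pb + 33 for each unit, where Pb is the price buyers pay.
Supply in terms of Pb becomes Qs = -46 + 3(Pb + 33) = 53 + 3Pb. Setting this equal to demand: 597.5 - 1.5Pb = 53 + 3Pb, so Pb = 121.
Sellers receive Ps = 121 + 33 = 154; Q' = 597.5 − 1.5·121 = 416.
Buyers' price falls by P* − Pb = 143 − 121 = 22; sellers' price rises by Ps − P* = 154 − 143 = 11.
So consumers capture 22/33 = 2/3 of each unit of subsidy.

Consumer share = 2/3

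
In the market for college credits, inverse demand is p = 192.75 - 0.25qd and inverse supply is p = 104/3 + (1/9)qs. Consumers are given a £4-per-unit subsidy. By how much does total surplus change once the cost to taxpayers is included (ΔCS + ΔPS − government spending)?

Net change in total surplus = -288/13

Pre-subsidy: 192.75 - 0.25q = 104/3 + (1/9)q gives q* = 5691/13 and p* = 1083/13.
With the rebate, buyers effectively pay pb = ps − 4, where ps is the price sellers receive.
On the curves, pb = 192.75 - 0.25q and ps = 104/3 + (1/9)q; the wedge ps − pb = 4 gives 104/3 + (1/9)q − (192.75 - 0.25q) = 4, so q' = 5835/13.
Then pb = 192.75 − 0.25·(5835/13) = 1047/13 and ps = 104/3 + (1/9)·(5835/13) = 1099/13.
ΔCS = ½(5691/13 + 5835/13)(1083/13 − 1047/13) = 207468/169; ΔPS = ½(5691/13 + 5835/13)(1099/13 − 1083/13) = 92208/169.
Government spending = 4 × 5835/13 = 23340/13.
Net change = 207468/169 + 92208/169 − 23340/13 = -288/13. The loss equals the DWL triangle ½·4·144/13.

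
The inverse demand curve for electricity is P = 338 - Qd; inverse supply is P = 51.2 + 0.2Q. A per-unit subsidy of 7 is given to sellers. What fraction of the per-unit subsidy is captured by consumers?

Pre-subsidy: 338 - Q = 51.2 + 0.2Q gives Q* = 239 and P* = 99.
With the subsidy, sellers receive Ps = Pb + 7 for each unit, where Pb is the price buyers pay.
On the curves, Pb = 338 - Q and Ps = 51.2 + 0.2Q; the wedge Ps − Pb = 7 gives 51.2 + 0.2Q − (338 - Q) = 7, so Q' = 1469/6.
Then Pb = 338 − 1·(1469/6) = 559/6 and Ps = 51.2 + 0.2·(1469/6) = 601/6.
Buyers' price falls by P* − Pb = 99 − 559/6 = 35/6; sellers' price rises by Ps − P* = 601/6 − 99 = 7/6.
So consumers capture (35/6)/7 = 5/6 of each unit of subsidy.

Consumer share = 5/6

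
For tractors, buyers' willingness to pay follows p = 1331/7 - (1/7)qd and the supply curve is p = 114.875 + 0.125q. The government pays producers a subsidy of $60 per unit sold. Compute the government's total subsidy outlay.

Government cost = $30300

Pre-subsidy: 1331/7 - (1/7)q = 114.875 + 0.125q gives q* = 281 and p* = 150.
With the subsidy, sellers receive ps = pb + 60 for each unit, where pb is the price buyers pay.
On the curves, pb = 1331/7 - (1/7)q and ps = 114.875 + 0.125q; the wedge ps − pb = 60 gives 114.875 + 0.125q − (1331/7 - (1/7)q) = 60, so q' = 505.
Then pb = 1331/7 − (1/7)·505 = 118 and ps = 114.875 + 0.125·505 = 178.
Government outlay = subsidy × quantity = 60 × 505 = 30300.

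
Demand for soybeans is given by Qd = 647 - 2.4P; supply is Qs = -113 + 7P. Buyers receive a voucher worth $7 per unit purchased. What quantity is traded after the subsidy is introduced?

Pre-subsidy: 647 - 2.4P = -113 + 7P gives P* = 3800/47, Q* = 21289/47.
With the rebate, buyers effectively pay Pb = Ps − 7, where Ps is the price sellers receive.
Demand in terms of Ps becomes Qd = 647 − 2.4(Ps − 7) = 663.8 - 2.4Ps. Setting this equal to supply: 663.8 - 2.4Ps = -113 + 7Ps, so Ps = 3884/47.
Buyers pay Pb = 3884/47 − 7 = 3555/47; Q' = -113 + 7·(3884/47) = 21877/47.

Q' = 21877/47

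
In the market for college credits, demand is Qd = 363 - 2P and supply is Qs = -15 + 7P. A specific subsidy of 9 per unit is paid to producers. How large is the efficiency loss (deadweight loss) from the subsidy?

Pre-subsidy: 363 - 2P = -15 + 7P gives P* = 42, Q* = 279.
With the subsidy, sellers receive Ps = Pb + 9 for each unit, where Pb is the price buyers pay.
Supply in terms of Pb becomes Qs = -15 + 7(Pb + 9) = 48 + 7Pb. Setting this equal to demand: 363 - 2Pb = 48 + 7Pb, so Pb = 35.
Sellers receive Ps = 35 + 9 = 44; Q' = 363 − 2·35 = 293.
The subsidy expands output by 293 − 279 = 14 past the efficient level; on those units the gap between marginal cost and willingness to pay runs from 0 up to 9.
DWL = ½ × 9 × 14 = 63.

Deadweight loss = 63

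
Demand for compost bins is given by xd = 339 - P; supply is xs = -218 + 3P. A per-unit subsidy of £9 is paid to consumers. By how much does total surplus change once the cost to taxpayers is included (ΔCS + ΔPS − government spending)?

Net change in total surplus = -£30.375

Pre-subsidy: 339 - P = -218 + 3P gives P* = 139.25, x* = 199.75.
With the rebate, buyers effectively pay Pb = Ps − 9, where Ps is the price sellers receive.
Demand in terms of Ps becomes xd = 339 − 1(Ps − 9) = 348 - Ps. Setting this equal to supply: 348 - Ps = -218 + 3Ps, so Ps = 141.5.
Buyers pay Pb = 141.5 − 9 = 132.5; x' = -218 + 3·141.5 = 206.5.
ΔCS = ½(199.75 + 206.5)(139.25 − 132.5) = 1371.09375; ΔPS = ½(199.75 + 206.5)(141.5 − 139.25) = 457.03125.
Government spending = 9 × 206.5 = 1858.5.
Net change = 1371.09375 + 457.03125 − 1858.5 = -30.375. The loss equals the DWL triangle ½·9·6.75.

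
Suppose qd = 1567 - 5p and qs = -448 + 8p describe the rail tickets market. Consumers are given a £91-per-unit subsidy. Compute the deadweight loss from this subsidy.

Deadweight loss = £12740

Pre-subsidy: 1567 - 5p = -448 + 8p gives p* = 155, q* = 792.
With the rebate, buyers effectively pay pb = ps − 91, where ps is the price sellers receive.
Demand in terms of ps becomes qd = 1567 − 5(ps − 91) = 2022 - 5ps. Setting this equal to supply: 2022 - 5ps = -448 + 8ps, so ps = 190.
Buyers pay pb = 190 − 91 = 99; q' = -448 + 8·190 = 1072.
The subsidy expands output by 1072 − 792 = 280 past the efficient level; on those units the gap between marginal cost and willingness to pay runs from 0 up to 91.
DWL = ½ × 91 × 280 = 12740.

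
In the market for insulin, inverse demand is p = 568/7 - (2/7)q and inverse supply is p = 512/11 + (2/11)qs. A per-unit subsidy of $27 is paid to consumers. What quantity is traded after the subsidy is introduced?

q' = 131.75

Pre-subsidy: 568/7 - (2/7)q = 512/11 + (2/11)q gives q* = 74 and p* = 60.
With the rebate, buyers effectively pay pb = ps − 27, where ps is the price sellers receive.
On the curves, pb = 568/7 - (2/7)q and ps = 512/11 + (2/11)q; the wedge ps − pb = 27 gives 512/11 + (2/11)q − (568/7 - (2/7)q) = 27, so q' = 131.75.
Then pb = 568/7 − (2/7)·131.75 = 43.5 and ps = 512/11 + (2/11)·131.75 = 70.5.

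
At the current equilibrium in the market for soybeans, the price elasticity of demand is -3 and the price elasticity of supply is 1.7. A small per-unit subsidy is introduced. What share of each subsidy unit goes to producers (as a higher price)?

Producer share = 30/47

For a small subsidy around the equilibrium, the benefit split depends on the relative slopes, which at a point are proportional to the elasticities.
Buyer share = εs/(εs + |εd|) = 1.7/(1.7 + 3) = 17/47; seller share = |εd|/(εs + |εd|) = 30/47.
So producers capture 30/47 of the subsidy.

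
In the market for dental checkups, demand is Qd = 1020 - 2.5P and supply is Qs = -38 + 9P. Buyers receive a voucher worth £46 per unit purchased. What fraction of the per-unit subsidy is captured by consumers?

Pre-subsidy: 1020 - 2.5P = -38 + 9P gives P* = 92, Q* = 790.
With the rebate, buyers effectively pay Pb = Ps − 46, where Ps is the price sellers receive.
Demand in terms of Ps becomes Qd = 1020 − 2.5(Ps − 46) = 1135 - 2.5Ps. Setting this equal to supply: 1135 - 2.5Ps = -38 + 9Ps, so Ps = 102.
Buyers pay Pb = 102 − 46 = 56; Q' = -38 + 9·102 = 880.
Buyers' price falls by P* − Pb = 92 − 56 = 36; sellers' price rises by Ps − P* = 102 − 92 = 10.
So consumers capture 36/46 = 18/23 of each unit of subsidy.

Consumer share = 18/23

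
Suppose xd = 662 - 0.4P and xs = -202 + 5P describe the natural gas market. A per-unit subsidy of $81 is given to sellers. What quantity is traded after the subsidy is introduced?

Pre-subsidy: 662 - 0.4P = -202 + 5P gives P* = 160, x* = 598.
With the subsidy, sellers receive Ps = Pb + 81 for each unit, where Pb is the price buyers pay.
Supply in terms of Pb becomes xs = -202 + 5(Pb + 81) = 203 + 5Pb. Setting this equal to demand: 662 - 0.4Pb = 203 + 5Pb, so Pb = 85.
Sellers receive Ps = 85 + 81 = 166; x' = 662 − 0.4·85 = 628.

x' = 628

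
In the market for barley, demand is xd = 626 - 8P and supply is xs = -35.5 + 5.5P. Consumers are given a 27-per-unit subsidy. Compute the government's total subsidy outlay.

Pre-subsidy: 626 - 8P = -35.5 + 5.5P gives P* = 49, x* = 234.
With the rebate, buyers effectively pay Pb = Ps − 27, where Ps is the price sellers receive.
Demand in terms of Ps becomes xd = 626 − 8(Ps − 27) = 842 - 8Ps. Setting this equal to supply: 842 - 8Ps = -35.5 + 5.5Ps, so Ps = 65.
Buyers pay Pb = 65 − 27 = 38; x' = -35.5 + 5.5·65 = 322.
Government outlay = subsidy × quantity = 27 × 322 = 8694.

Government cost = 8694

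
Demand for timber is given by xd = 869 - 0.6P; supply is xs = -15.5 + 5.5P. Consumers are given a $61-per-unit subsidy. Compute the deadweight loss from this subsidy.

Deadweight loss = $1006.5

Pre-subsidy: 869 - 0.6P = -15.5 + 5.5P gives P* = 145, x* = 782.
With the rebate, buyers effectively pay Pb = Ps − 61, where Ps is the price sellers receive.
Demand in terms of Ps becomes xd = 869 − 0.6(Ps − 61) = 905.6 - 0.6Ps. Setting this equal to supply: 905.6 - 0.6Ps = -15.5 + 5.5Ps, so Ps = 151.
Buyers pay Pb = 151 − 61 = 90; x' = -15.5 + 5.5·151 = 815.
The subsidy expands output by 815 − 782 = 33 past the efficient level; on those units the gap between marginal cost and willingness to pay runs from 0 up to 61.
DWL = ½ × 61 × 33 = 1006.5.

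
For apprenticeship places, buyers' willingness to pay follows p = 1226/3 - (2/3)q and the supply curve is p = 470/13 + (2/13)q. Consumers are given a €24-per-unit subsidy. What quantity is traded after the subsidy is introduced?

q' = 483.25

Pre-subsidy: 1226/3 - (2/3)q = 470/13 + (2/13)q gives q* = 454 and p* = 106.
With the rebate, buyers effectively pay pb = ps − 24, where ps is the price sellers receive.
On the curves, pb = 1226/3 - (2/3)q and ps = 470/13 + (2/13)q; the wedge ps − pb = 24 gives 470/13 + (2/13)q − (1226/3 - (2/3)q) = 24, so q' = 483.25.
Then pb = 1226/3 − (2/3)·483.25 = 86.5 and ps = 470/13 + (2/13)·483.25 = 110.5.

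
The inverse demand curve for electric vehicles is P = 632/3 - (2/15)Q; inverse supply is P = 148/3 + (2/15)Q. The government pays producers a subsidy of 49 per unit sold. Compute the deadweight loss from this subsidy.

Deadweight loss = 4501.875

Pre-subsidy: 632/3 - (2/15)Q = 148/3 + (2/15)Q gives Q* = 605 and P* = 130.
With the subsidy, sellers receive Ps = Pb + 49 for each unit, where Pb is the price buyers pay.
On the curves, Pb = 632/3 - (2/15)Q and Ps = 148/3 + (2/15)Q; the wedge Ps − Pb = 49 gives 148/3 + (2/15)Q − (632/3 - (2/15)Q) = 49, so Q' = 788.75.
Then Pb = 632/3 − (2/15)·788.75 = 105.5 and Ps = 148/3 + (2/15)·788.75 = 154.5.
The subsidy expands output by 788.75 − 605 = 183.75 past the efficient level; on those units the gap between marginal cost and willingness to pay runs from 0 up to 49.
DWL = ½ × 49 × 183.75 = 4501.875.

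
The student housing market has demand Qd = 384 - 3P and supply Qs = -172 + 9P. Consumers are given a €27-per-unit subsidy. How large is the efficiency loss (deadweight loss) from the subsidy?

Deadweight loss = €820.125

Pre-subsidy: 384 - 3P = -172 + 9P gives P* = 139/3, Q* = 245.
With the rebate, buyers effectively pay Pb = Ps − 27, where Ps is the price sellers receive.
Demand in terms of Ps becomes Qd = 384 − 3(Ps − 27) = 465 - 3Ps. Setting this equal to supply: 465 - 3Ps = -172 + 9Ps, so Ps = 637/12.
Buyers pay Pb = 637/12 − 27 = 313/12; Q' = -172 + 9·(637/12) = 305.75.
The subsidy expands output by 305.75 − 245 = 60.75 past the efficient level; on those units the gap between marginal cost and willingness to pay runs from 0 up to 27.
DWL = ½ × 27 × 60.75 = 820.125.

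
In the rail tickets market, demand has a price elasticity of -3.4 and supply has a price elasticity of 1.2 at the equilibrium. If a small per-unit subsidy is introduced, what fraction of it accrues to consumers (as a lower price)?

Consumer share = 6/23

For a small subsidy around the equilibrium, the benefit split depends on the relative slopes, which at a point are proportional to the elasticities.
Buyer share = εs/(εs + |εd|) = 1.2/(1.2 + 3.4) = 6/23; seller share = |εd|/(εs + |εd|) = 17/23.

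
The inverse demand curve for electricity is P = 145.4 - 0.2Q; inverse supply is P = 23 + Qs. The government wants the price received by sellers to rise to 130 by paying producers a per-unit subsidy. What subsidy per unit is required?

At a seller price of 130, quantity supplied is -23 + 1·130 = 107.
Buyers absorb 107 only when they pay Pb = 145.4 − 0.2·107 = 124.
s = Ps − Pb = 130 − 124 = 6.

Required subsidy s = 6 per unit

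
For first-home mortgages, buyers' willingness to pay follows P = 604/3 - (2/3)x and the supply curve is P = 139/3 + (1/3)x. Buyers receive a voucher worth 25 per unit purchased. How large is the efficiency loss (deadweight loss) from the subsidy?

Pre-subsidy: 604/3 - (2/3)x = 139/3 + (1/3)x gives x* = 155 and P* = 98.
With the rebate, buyers effectively pay Pb = Ps − 25, where Ps is the price sellers receive.
On the curves, Pb = 604/3 - (2/3)x and Ps = 139/3 + (1/3)x; the wedge Ps − Pb = 25 gives 139/3 + (1/3)x − (604/3 - (2/3)x) = 25, so x' = 180.
Then Pb = 604/3 − (2/3)·180 = 244/3 and Ps = 139/3 + (1/3)·180 = 319/3.
The subsidy expands output by 180 − 155 = 25 past the efficient level; on those units the gap between marginal cost and willingness to pay runs from 0 up to 25.
DWL = ½ × 25 × 25 = 312.5.

Deadweight loss = 312.5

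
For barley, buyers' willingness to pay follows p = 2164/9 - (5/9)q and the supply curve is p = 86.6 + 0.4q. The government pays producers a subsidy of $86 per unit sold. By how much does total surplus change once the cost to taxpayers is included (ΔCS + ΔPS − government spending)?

Net change in total surplus = -$3870

Pre-subsidy: 2164/9 - (5/9)q = 86.6 + 0.4q gives q* = 161 and p* = 151.
With the subsidy, sellers receive ps = pb + 86 for each unit, where pb is the price buyers pay.
On the curves, pb = 2164/9 - (5/9)q and ps = 86.6 + 0.4q; the wedge ps − pb = 86 gives 86.6 + 0.4q − (2164/9 - (5/9)q) = 86, so q' = 251.
Then pb = 2164/9 − (5/9)·251 = 101 and ps = 86.6 + 0.4·251 = 187.
ΔCS = ½(161 + 251)(151 − 101) = 10300; ΔPS = ½(161 + 251)(187 − 151) = 7416.
Government spending = 86 × 251 = 21586.
Net change = 10300 + 7416 − 21586 = -3870. The loss equals the DWL triangle ½·86·90.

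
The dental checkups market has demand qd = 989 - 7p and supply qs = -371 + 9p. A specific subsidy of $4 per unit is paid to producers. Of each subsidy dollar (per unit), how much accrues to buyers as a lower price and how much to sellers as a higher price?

Pre-subsidy: 989 - 7p = -371 + 9p gives p* = 85, q* = 394.
With the subsidy, sellers receive ps = pb + 4 for each unit, where pb is the price buyers pay.
Supply in terms of pb becomes qs = -371 + 9(pb + 4) = -335 + 9pb. Setting this equal to demand: 989 - 7pb = -335 + 9pb, so pb = 82.75.
Sellers receive ps = 82.75 + 4 = 86.75; q' = 989 − 7·82.75 = 409.75.
Buyers' price falls by p* − pb = 85 − 82.75 = 2.25; sellers' price rises by ps − p* = 86.75 − 85 = 1.75.

Buyers gain $2.25 per unit; sellers gain $1.75 per unit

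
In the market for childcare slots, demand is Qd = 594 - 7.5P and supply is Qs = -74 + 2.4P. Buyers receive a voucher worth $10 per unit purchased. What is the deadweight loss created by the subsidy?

Pre-subsidy: 594 - 7.5P = -74 + 2.4P gives P* = 6680/99, Q* = 2902/33.
With the rebate, buyers effectively pay Pb = Ps − 10, where Ps is the price sellers receive.
Demand in terms of Ps becomes Qd = 594 − 7.5(Ps − 10) = 669 - 7.5Ps. Setting this equal to supply: 669 - 7.5Ps = -74 + 2.4Ps, so Ps = 7430/99.
Buyers pay Pb = 7430/99 − 10 = 6440/99; Q' = -74 + 2.4·(7430/99) = 3502/33.
The subsidy expands output by 3502/33 − 2902/33 = 200/11 past the efficient level; on those units the gap between marginal cost and willingness to pay runs from 0 up to 10.
DWL = ½ × 10 × 200/11 = 1000/11.

Deadweight loss = 1000/11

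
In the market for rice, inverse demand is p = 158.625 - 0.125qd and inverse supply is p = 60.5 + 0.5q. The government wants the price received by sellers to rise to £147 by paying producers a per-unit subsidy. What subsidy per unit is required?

Required subsidy s = £10 per unit

At a seller price of 147, quantity supplied is -121 + 2·147 = 173.
Buyers absorb 173 only when they pay pb = 158.625 − 0.125·173 = 137.
s = ps − pb = 147 − 137 = 10.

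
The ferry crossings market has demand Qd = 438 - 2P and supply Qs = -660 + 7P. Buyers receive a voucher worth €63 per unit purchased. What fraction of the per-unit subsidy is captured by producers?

Producer share = 2/9

Pre-subsidy: 438 - 2P = -660 + 7P gives P* = 122, Q* = 194.
With the rebate, buyers effectively pay Pb = Ps − 63, where Ps is the price sellers receive.
Demand in terms of Ps becomes Qd = 438 − 2(Ps − 63) = 564 - 2Ps. Setting this equal to supply: 564 - 2Ps = -660 + 7Ps, so Ps = 136.
Buyers pay Pb = 136 − 63 = 73; Q' = -660 + 7·136 = 292.
Buyers' price falls by P* − Pb = 122 − 73 = 49; sellers' price rises by Ps − P* = 136 − 122 = 14.
So producers capture 14/63 = 2/9 of each unit of subsidy.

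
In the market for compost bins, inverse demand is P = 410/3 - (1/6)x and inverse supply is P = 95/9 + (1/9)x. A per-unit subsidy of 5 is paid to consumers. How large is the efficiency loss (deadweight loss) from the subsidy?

Deadweight loss = 45

Pre-subsidy: 410/3 - (1/6)x = 95/9 + (1/9)x gives x* = 454 and P* = 61.
With the rebate, buyers effectively pay Pb = Ps − 5, where Ps is the price sellers receive.
On the curves, Pb = 410/3 - (1/6)x and Ps = 95/9 + (1/9)x; the wedge Ps − Pb = 5 gives 95/9 + (1/9)x − (410/3 - (1/6)x) = 5, so x' = 472.
Then Pb = 410/3 − (1/6)·472 = 58 and Ps = 95/9 + (1/9)·472 = 63.
The subsidy expands output by 472 − 454 = 18 past the efficient level; on those units the gap between marginal cost and willingness to pay runs from 0 up to 5.
DWL = ½ × 5 × 18 = 45.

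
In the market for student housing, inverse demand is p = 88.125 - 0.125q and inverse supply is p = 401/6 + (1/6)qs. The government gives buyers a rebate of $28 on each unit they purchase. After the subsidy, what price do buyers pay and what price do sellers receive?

Buyers pay $67; sellers receive $95

Pre-subsidy: 88.125 - 0.125q = 401/6 + (1/6)q gives q* = 73 and p* = 79.
With the rebate, buyers effectively pay pb = ps − 28, where ps is the price sellers receive.
On the curves, pb = 88.125 - 0.125q and ps = 401/6 + (1/6)q; the wedge ps − pb = 28 gives 401/6 + (1/6)q − (88.125 - 0.125q) = 28, so q' = 169.
Then pb = 88.125 − 0.125·169 = 67 and ps = 401/6 + (1/6)·169 = 95.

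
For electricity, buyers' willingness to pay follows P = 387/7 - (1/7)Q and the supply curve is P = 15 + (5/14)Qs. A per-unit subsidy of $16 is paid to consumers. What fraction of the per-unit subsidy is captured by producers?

Producer share = 5/7

Pre-subsidy: 387/7 - (1/7)Q = 15 + (5/14)Q gives Q* = 564/7 and P* = 2145/49.
With the rebate, buyers effectively pay Pb = Ps − 16, where Ps is the price sellers receive.
On the curves, Pb = 387/7 - (1/7)Q and Ps = 15 + (5/14)Q; the wedge Ps − Pb = 16 gives 15 + (5/14)Q − (387/7 - (1/7)Q) = 16, so Q' = 788/7.
Then Pb = 387/7 − (1/7)·(788/7) = 1921/49 and Ps = 15 + (5/14)·(788/7) = 2705/49.
Buyers' price falls by P* − Pb = 2145/49 − 1921/49 = 32/7; sellers' price rises by Ps − P* = 2705/49 − 2145/49 = 80/7.
So producers capture (80/7)/16 = 5/7 of each unit of subsidy.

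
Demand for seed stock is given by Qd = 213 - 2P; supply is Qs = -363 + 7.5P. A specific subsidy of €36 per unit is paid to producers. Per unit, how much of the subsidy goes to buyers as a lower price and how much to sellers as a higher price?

Buyers gain 540/19 per unit; sellers gain 144/19 per unit

Pre-subsidy: 213 - 2P = -363 + 7.5P gives P* = 1152/19, Q* = 1743/19.
With the subsidy, sellers receive Ps = Pb + 36 for each unit, where Pb is the price buyers pay.
Supply in terms of Pb becomes Qs = -363 + 7.5(Pb + 36) = -93 + 7.5Pb. Setting this equal to demand: 213 - 2Pb = -93 + 7.5Pb, so Pb = 612/19.
Sellers receive Ps = 612/19 + 36 = 1296/19; Q' = 213 − 2·(612/19) = 2823/19.
Buyers' price falls by P* − Pb = 1152/19 − 612/19 = 540/19; sellers' price rises by Ps − P* = 1296/19 − 1152/19 = 144/19.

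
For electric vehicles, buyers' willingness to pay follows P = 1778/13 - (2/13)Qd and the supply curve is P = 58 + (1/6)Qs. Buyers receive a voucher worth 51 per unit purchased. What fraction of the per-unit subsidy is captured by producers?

Pre-subsidy: 1778/13 - (2/13)Q = 58 + (1/6)Q gives Q* = 245.76 and P* = 98.96.
With the rebate, buyers effectively pay Pb = Ps − 51, where Ps is the price sellers receive.
On the curves, Pb = 1778/13 - (2/13)Q and Ps = 58 + (1/6)Q; the wedge Ps − Pb = 51 gives 58 + (1/6)Q − (1778/13 - (2/13)Q) = 51, so Q' = 404.88.
Then Pb = 1778/13 − (2/13)·404.88 = 74.48 and Ps = 58 + (1/6)·404.88 = 125.48.
Buyers' price falls by P* − Pb = 98.96 − 74.48 = 24.48; sellers' price rises by Ps − P* = 125.48 − 98.96 = 26.52.
So producers capture 26.52/51 = 0.52 of each unit of subsidy.

Producer share = 0.52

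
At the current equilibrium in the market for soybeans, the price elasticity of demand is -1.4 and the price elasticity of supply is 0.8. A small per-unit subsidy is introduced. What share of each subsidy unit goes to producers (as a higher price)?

Producer share = 7/11

For a small subsidy around the equilibrium, the benefit split depends on the relative slopes, which at a point are proportional to the elasticities.
Buyer share = εs/(εs + |εd|) = 0.8/(0.8 + 1.4) = 4/11; seller share = |εd|/(εs + |εd|) = 7/11.
So producers capture 7/11 of the subsidy.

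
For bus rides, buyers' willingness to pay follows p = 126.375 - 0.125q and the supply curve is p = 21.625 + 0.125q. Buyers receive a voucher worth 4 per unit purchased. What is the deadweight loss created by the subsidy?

Pre-subsidy: 126.375 - 0.125q = 21.625 + 0.125q gives q* = 419 and p* = 74.
With the rebate, buyers effectively pay pb = ps − 4, where ps is the price sellers receive.
On the curves, pb = 126.375 - 0.125q and ps = 21.625 + 0.125q; the wedge ps − pb = 4 gives 21.625 + 0.125q − (126.375 - 0.125q) = 4, so q' = 435.
Then pb = 126.375 − 0.125·435 = 72 and ps = 21.625 + 0.125·435 = 76.
The subsidy expands output by 435 − 419 = 16 past the efficient level; on those units the gap between marginal cost and willingness to pay runs from 0 up to 4.
DWL = ½ × 4 × 16 = 32.

Deadweight loss = 32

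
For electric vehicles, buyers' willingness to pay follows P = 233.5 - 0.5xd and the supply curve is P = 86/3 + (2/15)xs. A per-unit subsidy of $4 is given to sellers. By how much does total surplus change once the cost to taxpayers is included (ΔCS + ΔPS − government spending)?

Pre-subsidy: 233.5 - 0.5x = 86/3 + (2/15)x gives x* = 6145/19 and P* = 1364/19.
With the subsidy, sellers receive Ps = Pb + 4 for each unit, where Pb is the price buyers pay.
On the curves, Pb = 233.5 - 0.5x and Ps = 86/3 + (2/15)x; the wedge Ps − Pb = 4 gives 86/3 + (2/15)x − (233.5 - 0.5x) = 4, so x' = 6265/19.
Then Pb = 233.5 − 0.5·(6265/19) = 1304/19 and Ps = 86/3 + (2/15)·(6265/19) = 1380/19.
ΔCS = ½(6145/19 + 6265/19)(1364/19 − 1304/19) = 372300/361; ΔPS = ½(6145/19 + 6265/19)(1380/19 − 1364/19) = 99280/361.
Government spending = 4 × 6265/19 = 25060/19.
Net change = 372300/361 + 99280/361 − 25060/19 = -240/19. The loss equals the DWL triangle ½·4·120/19.

Net change in total surplus = -240/19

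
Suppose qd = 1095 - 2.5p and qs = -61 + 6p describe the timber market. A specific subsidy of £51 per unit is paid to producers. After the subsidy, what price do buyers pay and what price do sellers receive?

Pre-subsidy: 1095 - 2.5p = -61 + 6p gives p* = 136, q* = 755.
With the subsidy, sellers receive ps = pb + 51 for each unit, where pb is the price buyers pay.
Supply in terms of pb becomes qs = -61 + 6(pb + 51) = 245 + 6pb. Setting this equal to demand: 1095 - 2.5pb = 245 + 6pb, so pb = 100.
Sellers receive ps = 100 + 51 = 151; q' = 1095 − 2.5·100 = 845.

Buyers pay £100; sellers receive £151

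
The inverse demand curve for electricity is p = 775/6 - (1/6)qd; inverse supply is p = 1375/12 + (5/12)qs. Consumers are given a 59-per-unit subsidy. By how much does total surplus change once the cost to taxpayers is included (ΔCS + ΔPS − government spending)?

Net change in total surplus = -20886/7

Pre-subsidy: 775/6 - (1/6)q = 1375/12 + (5/12)q gives q* = 25 and p* = 125.
With the rebate, buyers effectively pay pb = ps − 59, where ps is the price sellers receive.
On the curves, pb = 775/6 - (1/6)q and ps = 1375/12 + (5/12)q; the wedge ps − pb = 59 gives 1375/12 + (5/12)q − (775/6 - (1/6)q) = 59, so q' = 883/7.
Then pb = 775/6 − (1/6)·(883/7) = 757/7 and ps = 1375/12 + (5/12)·(883/7) = 1170/7.
ΔCS = ½(25 + 883/7)(125 − 757/7) = 62422/49; ΔPS = ½(25 + 883/7)(1170/7 − 125) = 156055/49.
Government spending = 59 × 883/7 = 52097/7.
Net change = 62422/49 + 156055/49 − 52097/7 = -20886/7. The loss equals the DWL triangle ½·59·708/7.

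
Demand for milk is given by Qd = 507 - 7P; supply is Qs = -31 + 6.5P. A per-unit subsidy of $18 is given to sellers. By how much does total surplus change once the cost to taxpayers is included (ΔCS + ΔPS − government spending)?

Pre-subsidy: 507 - 7P = -31 + 6.5P gives P* = 1076/27, Q* = 6157/27.
With the subsidy, sellers receive Ps = Pb + 18 for each unit, where Pb is the price buyers pay.
Supply in terms of Pb becomes Qs = -31 + 6.5(Pb + 18) = 86 + 6.5Pb. Setting this equal to demand: 507 - 7Pb = 86 + 6.5Pb, so Pb = 842/27.
Sellers receive Ps = 842/27 + 18 = 1328/27; Q' = 507 − 7·(842/27) = 7795/27.
ΔCS = ½(6157/27 + 7795/27)(1076/27 − 842/27) = 181376/81; ΔPS = ½(6157/27 + 7795/27)(1328/27 − 1076/27) = 195328/81.
Government spending = 18 × 7795/27 = 15590/3.
Net change = 181376/81 + 195328/81 − 15590/3 = -546. The loss equals the DWL triangle ½·18·182/3.

Net change in total surplus = -$546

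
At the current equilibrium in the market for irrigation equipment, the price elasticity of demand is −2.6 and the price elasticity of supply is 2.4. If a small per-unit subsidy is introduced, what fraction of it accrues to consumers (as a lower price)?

For a small subsidy around the equilibrium, the benefit split depends on the relative slopes, which at a point are proportional to the elasticities.
Buyer share = εs/(εs + |εd|) = 2.4/(2.4 + 2.6) = 0.48; seller share = |εd|/(εs + |εd|) = 0.52.

Consumer share = 0.48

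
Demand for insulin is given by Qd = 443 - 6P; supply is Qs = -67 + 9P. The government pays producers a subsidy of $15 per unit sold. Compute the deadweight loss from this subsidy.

Deadweight loss = $405

Pre-subsidy: 443 - 6P = -67 + 9P gives P* = 34, Q* = 239.
With the subsidy, sellers receive Ps = Pb + 15 for each unit, where Pb is the price buyers pay.
Supply in terms of Pb becomes Qs = -67 + 9(Pb + 15) = 68 + 9Pb. Setting this equal to demand: 443 - 6Pb = 68 + 9Pb, so Pb = 25.
Sellers receive Ps = 25 + 15 = 40; Q' = 443 − 6·25 = 293.
The subsidy expands output by 293 − 239 = 54 past the efficient level; on those units the gap between marginal cost and willingness to pay runs from 0 up to 15.
DWL = ½ × 15 × 54 = 405.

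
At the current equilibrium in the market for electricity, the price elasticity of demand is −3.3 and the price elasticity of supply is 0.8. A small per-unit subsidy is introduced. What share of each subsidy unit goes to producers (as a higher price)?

Producer share = 33/41

For a small subsidy around the equilibrium, the benefit split depends on the relative slopes, which at a point are proportional to the elasticities.
Buyer share = εs/(εs + |εd|) = 0.8/(0.8 + 3.3) = 8/41; seller share = |εd|/(εs + |εd|) = 33/41.
So producers capture 33/41 of the subsidy.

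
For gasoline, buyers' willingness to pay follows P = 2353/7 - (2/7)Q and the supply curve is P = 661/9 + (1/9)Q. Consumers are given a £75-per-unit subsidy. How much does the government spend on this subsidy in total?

Government cost = £63825

Pre-subsidy: 2353/7 - (2/7)Q = 661/9 + (1/9)Q gives Q* = 662 and P* = 147.
With the rebate, buyers effectively pay Pb = Ps − 75, where Ps is the price sellers receive.
On the curves, Pb = 2353/7 - (2/7)Q and Ps = 661/9 + (1/9)Q; the wedge Ps − Pb = 75 gives 661/9 + (1/9)Q − (2353/7 - (2/7)Q) = 75, so Q' = 851.
Then Pb = 2353/7 − (2/7)·851 = 93 and Ps = 661/9 + (1/9)·851 = 168.
Government outlay = subsidy × quantity = 75 × 851 = 63825.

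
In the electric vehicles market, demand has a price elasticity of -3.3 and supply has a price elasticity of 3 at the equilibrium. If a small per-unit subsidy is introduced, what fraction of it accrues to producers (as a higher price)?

For a small subsidy around the equilibrium, the benefit split depends on the relative slopes, which at a point are proportional to the elasticities.
Buyer share = εs/(εs + |εd|) = 3/(3 + 3.3) = 10/21; seller share = |εd|/(εs + |εd|) = 11/21.
So producers capture 11/21 of the subsidy.

Producer share = 11/21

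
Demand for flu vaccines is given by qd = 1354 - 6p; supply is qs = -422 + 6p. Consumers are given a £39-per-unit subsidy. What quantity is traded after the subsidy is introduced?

q' = 583

Pre-subsidy: 1354 - 6p = -422 + 6p gives p* = 148, q* = 466.
With the rebate, buyers effectively pay pb = ps − 39, where ps is the price sellers receive.
Demand in terms of ps becomes qd = 1354 − 6(ps − 39) = 1588 - 6ps. Setting this equal to supply: 1588 - 6ps = -422 + 6ps, so ps = 167.5.
Buyers pay pb = 167.5 − 39 = 128.5; q' = -422 + 6·167.5 = 583.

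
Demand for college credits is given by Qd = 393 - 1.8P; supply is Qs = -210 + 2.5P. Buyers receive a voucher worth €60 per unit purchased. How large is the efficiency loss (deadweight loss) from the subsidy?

Deadweight loss = 81000/43

Pre-subsidy: 393 - 1.8P = -210 + 2.5P gives P* = 6030/43, Q* = 6045/43.
With the rebate, buyers effectively pay Pb = Ps − 60, where Ps is the price sellers receive.
Demand in terms of Ps becomes Qd = 393 − 1.8(Ps − 60) = 501 - 1.8Ps. Setting this equal to supply: 501 - 1.8Ps = -210 + 2.5Ps, so Ps = 7110/43.
Buyers pay Pb = 7110/43 − 60 = 4530/43; Q' = -210 + 2.5·(7110/43) = 8745/43.
The subsidy expands output by 8745/43 − 6045/43 = 2700/43 past the efficient level; on those units the gap between marginal cost and willingness to pay runs from 0 up to 60.
DWL = ½ × 60 × 2700/43 = 81000/43.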